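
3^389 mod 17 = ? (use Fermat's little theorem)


Fermat's little theorem: if p is prime and gcd(a,p)=1, then a^(p-1) ≡ 1 (mod p)
p = 17 is prime, gcd(3,17) = 1
Reduce exponent: 389 mod 16 = 5
So 3^389 ≡ 3^5 (mod 17)
3^5 mod 17 = 5

3^389 ≡ 5 (mod 17)


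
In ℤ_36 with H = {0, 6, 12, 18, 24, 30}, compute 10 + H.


10 + H = {10 + h (mod 36) : h ∈ H}
10+0=10, 10+6=16, 10+12=22, 10+18=28, 10+24=34, 10+30=4
10 + H = {4, 10, 16, 22, 28, 34} = 4 + H

10 + H = {4, 10, 16, 22, 28, 34}


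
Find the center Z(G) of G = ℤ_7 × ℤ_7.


Z(G) = {g ∈ G | gx = xg for all x ∈ G}
Direct product of abelian groups is abelian, so Z(G) = G

Z(ℤ_7 × ℤ_7) = ℤ_7 × ℤ_7


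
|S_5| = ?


|S_n| = n! (number of permutations of n symbols)
|S_5| = 5! = 120

|S_5| = 120


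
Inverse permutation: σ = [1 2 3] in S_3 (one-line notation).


To find σ⁻¹, swap domain and range:
σ(1) = 1 → σ⁻¹(1) = 1
σ(2) = 2 → σ⁻¹(2) = 2
σ(3) = 3 → σ⁻¹(3) = 3

σ⁻¹ = [1 2 3]


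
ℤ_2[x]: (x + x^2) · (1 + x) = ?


Expand and collect like terms; reduce coefficients mod 2:
x^0: 0·1 = 0 ≡ 0 (mod 2)
x^1: 0·1 + 1·1 = 1 ≡ 1 (mod 2)
x^2: 1·1 + 1·1 = 2 ≡ 0 (mod 2)
x^3: 1·1 = 1 ≡ 1 (mod 2)
Result: x + x^3

f · g = x + x^3


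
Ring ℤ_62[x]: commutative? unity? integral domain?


ℤ_62 has zero divisors (2·31 ≡ 0), and these lift to constant zero divisors in ℤ_62[x]; so not an integral domain
Commutative: Yes
Integral domain: No
Has unity: Yes

ℤ_62[x]: Commutative=Yes, Unity=Yes


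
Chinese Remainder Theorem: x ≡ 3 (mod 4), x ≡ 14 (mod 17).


m₁ = 4, m₂ = 17, gcd = 1, so CRT applies. M = m₁·m₂ = 68
Let M₁ = M/m₁ = 17, M₂ = M/m₂ = 4
Find y₁ ≡ M₁⁻¹ (mod m₁): 17⁻¹ ≡ 1 (mod 4)
Find y₂ ≡ M₂⁻¹ (mod m₂): 4⁻¹ ≡ 13 (mod 17)
x = a₁·M₁·y₁ + a₂·M₂·y₂ = 3·17·1 + 14·4·13 = 779
Reduce mod 68: x ≡ 31
Check: 31 mod 4 = 3 ✓, 31 mod 17 = 14 ✓

x ≡ 31 (mod 68)


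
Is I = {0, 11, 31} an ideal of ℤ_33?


Check ideal conditions for I = {0, 11, 31} in ℤ_33:
(1) I is an additive subgroup? No
(2) For r ∈ ℤ_33 and a ∈ I: r·a ∈ I? No  [counterexample: r=2, a=11, r·a mod 33 = 22 ∉ I]

No, I is not an ideal of ℤ_33


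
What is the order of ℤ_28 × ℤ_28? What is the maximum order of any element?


|ℤ_28 × ℤ_28| = 28 × 28 = 784
Max element order = lcm(28,28) = 28
Cyclic? No (gcd=28)

|ℤ_28×ℤ_28| = 784, max element order = 28


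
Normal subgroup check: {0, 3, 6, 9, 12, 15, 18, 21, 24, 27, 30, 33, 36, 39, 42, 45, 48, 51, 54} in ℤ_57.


H = {0, 3, 6, 9, 12, 15, 18, 21, 24, 27, 30, 33, 36, 39, 42, 45, 48, 51, 54} in ℤ_57
ℤ_57 is abelian; every subgroup of an abelian group is normal

Yes, normal subgroup


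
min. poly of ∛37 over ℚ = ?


∛37 satisfies x³ - 37 = 0, irreducible over ℚ (no rational root; 37 is not a perfect cube)

Minimal polynomial: x³ - 37


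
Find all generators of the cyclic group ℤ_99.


g generates ℤ_n iff gcd(g,n) = 1
Prime factors of 99: 3, 11
Generators are g ∈ {1,...,98} not divisible by any of these primes.
Generators: {1, 2, 4, 5, 7, 8, 10, 13, 14, 16, 17, 19, 20, 23, 25, 26, 28, 29, 31, 32, 34, 35, 37, 38, 40, 41, 43, 46, 47, 49, 50, 52, 53, 56, 58, 59, 61, 62, 64, 65, 67, 68, 70, 71, 73, 74, 76, 79, 80, 82, 83, 85, 86, 89, 91, 92, 94, 95, 97, 98}
Number of generators = φ(99) = 60

Generators of ℤ_99 = {1, 2, 4, 5, 7, 8, 10, 13, 14, 16, 17, 19, 20, 23, 25, 26, 28, 29, 31, 32, 34, 35, 37, 38, 40, 41, 43, 46, 47, 49, 50, 52, 53, 56, 58, 59, 61, 62, 64, 65, 67, 68, 70, 71, 73, 74, 76, 79, 80, 82, 83, 85, 86, 89, 91, 92, 94, 95, 97, 98}


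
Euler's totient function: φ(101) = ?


Factor n: 101 = 101
φ(n) = n · ∏(1 - 1/p) over distinct primes p | n
φ(101) = 101 · (1 - 1/101) = 100

φ(101) = 100


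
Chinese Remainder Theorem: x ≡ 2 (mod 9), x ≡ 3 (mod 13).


m₁ = 9, m₂ = 13, gcd = 1, so CRT applies. M = m₁·m₂ = 117
Let M₁ = M/m₁ = 13, M₂ = M/m₂ = 9
Find y₁ ≡ M₁⁻¹ (mod m₁): 13⁻¹ ≡ 7 (mod 9)
Find y₂ ≡ M₂⁻¹ (mod m₂): 9⁻¹ ≡ 3 (mod 13)
x = a₁·M₁·y₁ + a₂·M₂·y₂ = 2·13·7 + 3·9·3 = 263
Reduce mod 117: x ≡ 29
Check: 29 mod 9 = 2 ✓, 29 mod 13 = 3 ✓

x ≡ 29 (mod 117)


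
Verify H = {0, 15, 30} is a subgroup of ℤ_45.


Subgroup test for H = {0, 15, 30} in (ℤ_45, +):
(1) 0 ∈ H? Yes
(2) Closure: for all a,b ∈ H, (a+b) mod 45 ∈ H? Yes
(3) Inverses: for all a ∈ H, -a mod 45 ∈ H? Yes

Yes, H is a subgroup of ℤ_45


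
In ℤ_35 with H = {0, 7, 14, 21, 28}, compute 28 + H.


28 + H = {28 + h (mod 35) : h ∈ H}
28+0=28, 28+7=0, 28+14=7, 28+21=14, 28+28=21
28 + H = {0, 7, 14, 21, 28} = 0 + H

28 + H = {0, 7, 14, 21, 28}


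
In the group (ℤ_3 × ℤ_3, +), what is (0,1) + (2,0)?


Operation: componentwise addition mod (3, 3)
(0,1) + (2,0) = ((a₁+b₁) mod 3, (a₂+b₂) mod 3) with a = (0,1), b = (2,0)

(0,1) + (2,0) = (2,1)


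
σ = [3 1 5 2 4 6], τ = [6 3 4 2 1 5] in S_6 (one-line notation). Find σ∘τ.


σ∘τ: apply τ first, then σ
1 →τ 6 →σ 6
2 →τ 3 →σ 5
3 →τ 4 →σ 2
4 →τ 2 →σ 1
5 →τ 1 →σ 3
6 →τ 5 →σ 4

σ∘τ = [6 5 2 1 3 4]


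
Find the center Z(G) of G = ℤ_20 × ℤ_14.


Z(G) = {g ∈ G | gx = xg for all x ∈ G}
Direct product of abelian groups is abelian, so Z(G) = G

Z(ℤ_20 × ℤ_14) = ℤ_20 × ℤ_14


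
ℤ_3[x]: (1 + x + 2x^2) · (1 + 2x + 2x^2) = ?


Expand and collect like terms; reduce coefficients mod 3:
x^0: 1·1 = 1 ≡ 1 (mod 3)
x^1: 1·2 + 1·1 = 3 ≡ 0 (mod 3)
x^2: 1·2 + 1·2 + 2·1 = 6 ≡ 0 (mod 3)
x^3: 1·2 + 2·2 = 6 ≡ 0 (mod 3)
x^4: 2·2 = 4 ≡ 1 (mod 3)
Result: 1 + x^4

f · g = 1 + x^4


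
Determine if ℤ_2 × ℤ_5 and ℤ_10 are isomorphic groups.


Comparing ℤ_2 × ℤ_5 and ℤ_10:
gcd(2,5) = 1, so ℤ_2 × ℤ_5 ≅ ℤ_10 (CRT)

Yes, ℤ_2 × ℤ_5 ≅ ℤ_10


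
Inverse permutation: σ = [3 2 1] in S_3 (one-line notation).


To find σ⁻¹, swap domain and range:
σ(1) = 3 → σ⁻¹(3) = 1
σ(2) = 2 → σ⁻¹(2) = 2
σ(3) = 1 → σ⁻¹(1) = 3

σ⁻¹ = [3 2 1]


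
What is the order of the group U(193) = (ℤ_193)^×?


U(n) is the group of units mod n; |U(n)| = φ(n)
|U(193)| = φ(193) = 192

|U(193) = (ℤ_193)^×| = 192


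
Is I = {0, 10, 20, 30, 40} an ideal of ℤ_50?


Check ideal conditions for I = {0, 10, 20, 30, 40} in ℤ_50:
(1) I is an additive subgroup? Yes
(2) For r ∈ ℤ_50 and a ∈ I: r·a ∈ I? Yes

Yes, I is an ideal of ℤ_50


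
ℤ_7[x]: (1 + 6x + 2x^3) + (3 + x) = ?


Add coefficients mod 7:
x^0: 1 + 3 = 4 (mod 7)
x^1: 6 + 1 = 0 (mod 7)
x^2: 0 + 0 = 0 (mod 7)
x^3: 2 + 0 = 2 (mod 7)
Result: 4 + 2x^3

f + g = 4 + 2x^3


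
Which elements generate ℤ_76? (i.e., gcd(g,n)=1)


g generates ℤ_n iff gcd(g,n) = 1
Prime factors of 76: 2, 19
Generators are g ∈ {1,...,75} not divisible by any of these primes.
Generators: {1, 3, 5, 7, 9, 11, 13, 15, 17, 21, 23, 25, 27, 29, 31, 33, 35, 37, 39, 41, 43, 45, 47, 49, 51, 53, 55, 59, 61, 63, 65, 67, 69, 71, 73, 75}
Number of generators = φ(76) = 36

Generators of ℤ_76 = {1, 3, 5, 7, 9, 11, 13, 15, 17, 21, 23, 25, 27, 29, 31, 33, 35, 37, 39, 41, 43, 45, 47, 49, 51, 53, 55, 59, 61, 63, 65, 67, 69, 71, 73, 75}


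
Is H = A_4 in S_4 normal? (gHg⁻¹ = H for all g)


H = A_4 in S_4
A_4 has index 2 in S_4, and every subgroup of index 2 is normal

Yes, normal subgroup


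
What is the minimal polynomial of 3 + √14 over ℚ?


Let α = 3 + √14. Then α - 3 = √14, so (α - 3)² = 14, giving α² - 6α - 5 = 0. Degree 2 and α ∉ ℚ, so this is the minimal polynomial.

Minimal polynomial: x² - 6x - 5


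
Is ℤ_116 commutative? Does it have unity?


ℤ_116 is a commutative ring with unity 1; 116 = 2×58 is composite, so 2·58 ≡ 0 gives zero divisors (not an integral domain)
Commutative: Yes
Integral domain: No
Has unity: Yes

ℤ_116: Commutative=Yes, Unity=Yes


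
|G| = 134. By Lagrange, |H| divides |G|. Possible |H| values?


Lagrange's theorem: |H| divides |G|
|G| = 134
Divisors of 134: 1, 2, 67, 134

Possible subgroup orders: {1, 2, 67, 134}


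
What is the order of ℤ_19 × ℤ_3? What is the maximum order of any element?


|ℤ_19 × ℤ_3| = 19 × 3 = 57
Max element order = lcm(19,3) = 57
Cyclic? Yes (gcd=1)

|ℤ_19×ℤ_3| = 57, max element order = 57


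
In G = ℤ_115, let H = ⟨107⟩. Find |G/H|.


|⟨107⟩| = n / gcd(107, 115) = 115 / 1 = 115
H is normal (ℤ_115 is abelian).
|G/H| = |G| / |H| = 115 / 115 = 1

|G/H| = 1


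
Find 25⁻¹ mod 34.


Use the extended Euclidean algorithm to write 1 = 25·s + 34·t; then s mod 34 is the inverse.
Euclidean algorithm:
  25 = 0·34 + 25
  34 = 1·25 + 9
  25 = 2·9 + 7
  9 = 1·7 + 2
  7 = 3·2 + 1
  2 = 2·1 + 0
gcd(25,34) = 1
Back-substitution gives: 25·(15) + 34·(-11) = 1
So 25⁻¹ ≡ 15 ≡ 15 (mod 34)
Check: 25 × 15 = 375 ≡ 1 (mod 34) ✓

25⁻¹ ≡ 15 (mod 34)


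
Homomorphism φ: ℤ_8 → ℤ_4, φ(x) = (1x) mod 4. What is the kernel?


Kernel = preimage of identity
ker(φ) = {x ∈ ℤ_8 : 1x ≡ 0 (mod 4)}. Since 4 | 8, φ is well-defined. The kernel is the cyclic subgroup ⟨4⟩ of ℤ_8 (order 2), i.e. {0, 4}

ker(φ) = {0, 4}


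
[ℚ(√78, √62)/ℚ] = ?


[ℚ(√78,√62):ℚ] = [ℚ(√78,√62):ℚ(√78)]·[ℚ(√78):ℚ] = 2·2 = 4

[ℚ(√78, √62)/ℚ] = 4


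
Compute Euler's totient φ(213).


Factor n: 213 = 3 × 71
φ(n) = n · ∏(1 - 1/p) over distinct primes p | n
φ(213) = 213 · (1 - 1/3) · (1 - 1/71) = 140

φ(213) = 140


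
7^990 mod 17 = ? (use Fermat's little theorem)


Fermat's little theorem: if p is prime and gcd(a,p)=1, then a^(p-1) ≡ 1 (mod p)
p = 17 is prime, gcd(7,17) = 1
Reduce exponent: 990 mod 16 = 14
So 7^990 ≡ 7^14 (mod 17)
7^14 mod 17 = 8

7^990 ≡ 8 (mod 17)


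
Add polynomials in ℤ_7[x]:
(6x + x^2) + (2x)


Add coefficients mod 7:
x^0: 0 + 0 = 0 (mod 7)
x^1: 6 + 2 = 1 (mod 7)
x^2: 1 + 0 = 1 (mod 7)
Result: x + x^2

f + g = x + x^2


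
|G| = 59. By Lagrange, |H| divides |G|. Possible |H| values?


Lagrange's theorem: |H| divides |G|
|G| = 59
Divisors of 59: 1, 59

Possible subgroup orders: {1, 59}


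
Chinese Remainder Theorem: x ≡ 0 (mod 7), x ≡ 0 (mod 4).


m₁ = 7, m₂ = 4, gcd = 1, so CRT applies. M = m₁·m₂ = 28
Let M₁ = M/m₁ = 4, M₂ = M/m₂ = 7
Find y₁ ≡ M₁⁻¹ (mod m₁): 4⁻¹ ≡ 2 (mod 7)
Find y₂ ≡ M₂⁻¹ (mod m₂): 7⁻¹ ≡ 3 (mod 4)
x = a₁·M₁·y₁ + a₂·M₂·y₂ = 0·4·2 + 0·7·3 = 0
Reduce mod 28: x ≡ 0
Check: 0 mod 7 = 0 ✓, 0 mod 4 = 0 ✓

x ≡ 0 (mod 28)


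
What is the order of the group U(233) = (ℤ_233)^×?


U(n) is the group of units mod n; |U(n)| = φ(n)
|U(233)| = φ(233) = 232

|U(233) = (ℤ_233)^×| = 232


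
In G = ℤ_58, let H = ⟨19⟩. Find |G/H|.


|⟨19⟩| = n / gcd(19, 58) = 58 / 1 = 58
H is normal (ℤ_58 is abelian).
|G/H| = |G| / |H| = 58 / 58 = 1

|G/H| = 1


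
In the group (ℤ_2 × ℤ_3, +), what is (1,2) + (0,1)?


Operation: componentwise addition mod (2, 3)
(1,2) + (0,1) = ((a₁+b₁) mod 2, (a₂+b₂) mod 3) with a = (1,2), b = (0,1)

(1,2) + (0,1) = (1,0)


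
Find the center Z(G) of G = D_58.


Z(G) = {g ∈ G | gx = xg for all x ∈ G}
For even n, Z(D_n) = {e, r^(n/2)}: the 180° rotation r^29 commutes with every reflection and rotation

Z(D_58) = {e, r^29}


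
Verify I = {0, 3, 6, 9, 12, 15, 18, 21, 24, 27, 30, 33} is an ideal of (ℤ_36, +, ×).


Check ideal conditions for I = {0, 3, 6, 9, 12, 15, 18, 21, 24, 27, 30, 33} in ℤ_36:
(1) I is an additive subgroup? Yes
(2) For r ∈ ℤ_36 and a ∈ I: r·a ∈ I? Yes

Yes, I is an ideal of ℤ_36


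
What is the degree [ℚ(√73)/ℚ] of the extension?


√73 has minimal polynomial x² - 73 (irreducible over ℚ since 73 is squarefree)

[ℚ(√73)/ℚ] = 2


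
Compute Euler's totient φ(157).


Factor n: 157 = 157
φ(n) = n · ∏(1 - 1/p) over distinct primes p | n
φ(157) = 157 · (1 - 1/157) = 156

φ(157) = 156


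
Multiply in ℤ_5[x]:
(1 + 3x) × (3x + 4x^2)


Expand and collect like terms; reduce coefficients mod 5:
x^0: 1·0 = 0 ≡ 0 (mod 5)
x^1: 1·3 + 3·0 = 3 ≡ 3 (mod 5)
x^2: 1·4 + 3·3 = 13 ≡ 3 (mod 5)
x^3: 3·4 = 12 ≡ 2 (mod 5)
Result: 3x + 3x^2 + 2x^3

f · g = 3x + 3x^2 + 2x^3


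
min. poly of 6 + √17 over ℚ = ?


Let α = 6 + √17. Then α - 6 = √17, so (α - 6)² = 17, giving α² - 12α + 19 = 0. Degree 2 and α ∉ ℚ, so this is the minimal polynomial.

Minimal polynomial: x² - 12x + 19


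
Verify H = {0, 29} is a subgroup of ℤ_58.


Subgroup test for H = {0, 29} in (ℤ_58, +):
(1) 0 ∈ H? Yes
(2) Closure: for all a,b ∈ H, (a+b) mod 58 ∈ H? Yes
(3) Inverses: for all a ∈ H, -a mod 58 ∈ H? Yes

Yes, H is a subgroup of ℤ_58


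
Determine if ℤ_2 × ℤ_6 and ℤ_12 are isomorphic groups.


Comparing ℤ_2 × ℤ_6 and ℤ_12:
gcd(2,6) = 2 ≠ 1. Max element order in ℤ_2×ℤ_6 is lcm(2,6) = 6 < 12, so it has no element of order 12

No, ℤ_2 × ℤ_6 ≇ ℤ_12


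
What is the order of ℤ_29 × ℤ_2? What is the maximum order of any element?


|ℤ_29 × ℤ_2| = 29 × 2 = 58
Max element order = lcm(29,2) = 58
Cyclic? Yes (gcd=1)

|ℤ_29×ℤ_2| = 58, max element order = 58


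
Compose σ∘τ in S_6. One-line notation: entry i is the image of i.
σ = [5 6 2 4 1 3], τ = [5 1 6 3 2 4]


σ∘τ: apply τ first, then σ
1 →τ 5 →σ 1
2 →τ 1 →σ 5
3 →τ 6 →σ 3
4 →τ 3 →σ 2
5 →τ 2 →σ 6
6 →τ 4 →σ 4

σ∘τ = [1 5 3 2 6 4]


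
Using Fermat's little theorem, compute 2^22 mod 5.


Fermat's little theorem: if p is prime and gcd(a,p)=1, then a^(p-1) ≡ 1 (mod p)
p = 5 is prime, gcd(2,5) = 1
Reduce exponent: 22 mod 4 = 2
So 2^22 ≡ 2^2 (mod 5)
2^2 mod 5 = 4

2^22 ≡ 4 (mod 5)


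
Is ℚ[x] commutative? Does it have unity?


Polynomial ring over ℚ (an integral domain) is a commutative integral domain with unity 1
Commutative: Yes
Integral domain: Yes
Has unity: Yes

ℚ[x]: Commutative=Yes, Unity=Yes


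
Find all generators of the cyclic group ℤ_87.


g generates ℤ_n iff gcd(g,n) = 1
Prime factors of 87: 3, 29
Generators are g ∈ {1,...,86} not divisible by any of these primes.
Generators: {1, 2, 4, 5, 7, 8, 10, 11, 13, 14, 16, 17, 19, 20, 22, 23, 25, 26, 28, 31, 32, 34, 35, 37, 38, 40, 41, 43, 44, 46, 47, 49, 50, 52, 53, 55, 56, 59, 61, 62, 64, 65, 67, 68, 70, 71, 73, 74, 76, 77, 79, 80, 82, 83, 85, 86}
Number of generators = φ(87) = 56

Generators of ℤ_87 = {1, 2, 4, 5, 7, 8, 10, 11, 13, 14, 16, 17, 19, 20, 22, 23, 25, 26, 28, 31, 32, 34, 35, 37, 38, 40, 41, 43, 44, 46, 47, 49, 50, 52, 53, 55, 56, 59, 61, 62, 64, 65, 67, 68, 70, 71, 73, 74, 76, 77, 79, 80, 82, 83, 85, 86}


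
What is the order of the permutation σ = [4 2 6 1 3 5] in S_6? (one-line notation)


Cycle decomposition: (1 4) (3 6 5)
Cycle lengths: 2, 3
Order = lcm(2, 3) = 6

ord(σ) = 6


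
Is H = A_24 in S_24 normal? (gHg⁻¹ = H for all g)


H = A_24 in S_24
A_24 has index 2 in S_24, and every subgroup of index 2 is normal

Yes, normal subgroup


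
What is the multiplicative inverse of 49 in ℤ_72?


Use the extended Euclidean algorithm to write 1 = 49·s + 72·t; then s mod 72 is the inverse.
Euclidean algorithm:
  49 = 0·72 + 49
  72 = 1·49 + 23
  49 = 2·23 + 3
  23 = 7·3 + 2
  3 = 1·2 + 1
  2 = 2·1 + 0
gcd(49,72) = 1
Back-substitution gives: 49·(25) + 72·(-17) = 1
So 49⁻¹ ≡ 25 ≡ 25 (mod 72)
Check: 49 × 25 = 1225 ≡ 1 (mod 72) ✓

49⁻¹ ≡ 25 (mod 72)


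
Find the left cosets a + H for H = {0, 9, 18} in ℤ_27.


H = {0, 9, 18}, |H| = 3
Number of cosets = |G|/|H| = 27/3 = 9
0 + H = {0, 9, 18}
1 + H = {1, 10, 19}
2 + H = {2, 11, 20}
3 + H = {3, 12, 21}
4 + H = {4, 13, 22}
5 + H = {5, 14, 23}
6 + H = {6, 15, 24}
7 + H = {7, 16, 25}
8 + H = {8, 17, 26}

Cosets: 0+H={0,9,18}; 1+H={1,10,19}; 2+H={2,11,20}; 3+H={3,12,21}; 4+H={4,13,22}; 5+H={5,14,23}; 6+H={6,15,24}; 7+H={7,16,25}; 8+H={8,17,26}


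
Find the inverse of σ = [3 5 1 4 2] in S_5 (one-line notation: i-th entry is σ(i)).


To find σ⁻¹, swap domain and range:
σ(1) = 3 → σ⁻¹(3) = 1
σ(2) = 5 → σ⁻¹(5) = 2
σ(3) = 1 → σ⁻¹(1) = 3
σ(4) = 4 → σ⁻¹(4) = 4
σ(5) = 2 → σ⁻¹(2) = 5

σ⁻¹ = [3 5 1 4 2]


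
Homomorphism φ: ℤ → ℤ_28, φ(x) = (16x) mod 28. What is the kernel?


Kernel = preimage of identity
ker(φ) = {x ∈ ℤ : 16x ≡ 0 (mod 28)}. gcd(16,28) = 4, so 16x ≡ 0 (mod 28) ⟺ x ≡ 0 (mod 28/4 = 7). Hence ker(φ) = 7ℤ

ker(φ) = 7ℤ


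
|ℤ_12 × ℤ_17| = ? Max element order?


|ℤ_12 × ℤ_17| = 12 × 17 = 204
Max element order = lcm(12,17) = 204
Cyclic? Yes (gcd=1)

|ℤ_12×ℤ_17| = 204, max element order = 204


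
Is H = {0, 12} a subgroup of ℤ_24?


Subgroup test for H = {0, 12} in (ℤ_24, +):
(1) 0 ∈ H? Yes
(2) Closure: for all a,b ∈ H, (a+b) mod 24 ∈ H? Yes
(3) Inverses: for all a ∈ H, -a mod 24 ∈ H? Yes

Yes, H is a subgroup of ℤ_24


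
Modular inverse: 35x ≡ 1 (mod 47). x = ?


Use the extended Euclidean algorithm to write 1 = 35·s + 47·t; then s mod 47 is the inverse.
Euclidean algorithm:
  35 = 0·47 + 35
  47 = 1·35 + 12
  35 = 2·12 + 11
  12 = 1·11 + 1
  11 = 11·1 + 0
gcd(35,47) = 1
Back-substitution gives: 35·(-4) + 47·(3) = 1
So 35⁻¹ ≡ -4 ≡ 43 (mod 47)
Check: 35 × 43 = 1505 ≡ 1 (mod 47) ✓

35⁻¹ ≡ 43 (mod 47)


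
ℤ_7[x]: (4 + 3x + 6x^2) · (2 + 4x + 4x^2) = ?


Expand and collect like terms; reduce coefficients mod 7:
x^0: 4·2 = 8 ≡ 1 (mod 7)
x^1: 4·4 + 3·2 = 22 ≡ 1 (mod 7)
x^2: 4·4 + 3·4 + 6·2 = 40 ≡ 5 (mod 7)
x^3: 3·4 + 6·4 = 36 ≡ 1 (mod 7)
x^4: 6·4 = 24 ≡ 3 (mod 7)
Result: 1 + x + 5x^2 + x^3 + 3x^4

f · g = 1 + x + 5x^2 + x^3 + 3x^4


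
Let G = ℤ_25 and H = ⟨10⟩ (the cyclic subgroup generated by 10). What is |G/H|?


|⟨10⟩| = n / gcd(10, 25) = 25 / 5 = 5
H is normal (ℤ_25 is abelian).
|G/H| = |G| / |H| = 25 / 5 = 5

|G/H| = 5


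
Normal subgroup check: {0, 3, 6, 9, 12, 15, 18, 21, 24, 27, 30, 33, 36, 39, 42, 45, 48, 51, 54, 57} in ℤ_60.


H = {0, 3, 6, 9, 12, 15, 18, 21, 24, 27, 30, 33, 36, 39, 42, 45, 48, 51, 54, 57} in ℤ_60
ℤ_60 is abelian; every subgroup of an abelian group is normal

Yes, normal subgroup


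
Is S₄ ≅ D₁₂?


Comparing S₄ and D₁₂:
S₄ has trivial center; D₁₂ has center {e, r⁶}

No, S₄ ≇ D₁₂


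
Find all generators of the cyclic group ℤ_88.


g generates ℤ_n iff gcd(g,n) = 1
Prime factors of 88: 2, 11
Generators are g ∈ {1,...,87} not divisible by any of these primes.
Generators: {1, 3, 5, 7, 9, 13, 15, 17, 19, 21, 23, 25, 27, 29, 31, 35, 37, 39, 41, 43, 45, 47, 49, 51, 53, 57, 59, 61, 63, 65, 67, 69, 71, 73, 75, 79, 81, 83, 85, 87}
Number of generators = φ(88) = 40

Generators of ℤ_88 = {1, 3, 5, 7, 9, 13, 15, 17, 19, 21, 23, 25, 27, 29, 31, 35, 37, 39, 41, 43, 45, 47, 49, 51, 53, 57, 59, 61, 63, 65, 67, 69, 71, 73, 75, 79, 81, 83, 85, 87}


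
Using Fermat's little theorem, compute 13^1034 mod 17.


Fermat's little theorem: if p is prime and gcd(a,p)=1, then a^(p-1) ≡ 1 (mod p)
p = 17 is prime, gcd(13,17) = 1
Reduce exponent: 1034 mod 16 = 10
So 13^1034 ≡ 13^10 (mod 17)
13^10 mod 17 = 16

13^1034 ≡ 16 (mod 17)


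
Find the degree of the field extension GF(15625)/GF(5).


GF(15625) = GF(5^6), so the extension degree is 6

[GF(15625)/GF(5)] = 6


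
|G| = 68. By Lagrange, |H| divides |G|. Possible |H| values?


Lagrange's theorem: |H| divides |G|
|G| = 68
Divisors of 68: 1, 2, 4, 17, 34, 68

Possible subgroup orders: {1, 2, 4, 17, 34, 68}


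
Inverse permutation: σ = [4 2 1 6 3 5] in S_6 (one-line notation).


To find σ⁻¹, swap domain and range:
σ(1) = 4 → σ⁻¹(4) = 1
σ(2) = 2 → σ⁻¹(2) = 2
σ(3) = 1 → σ⁻¹(1) = 3
σ(4) = 6 → σ⁻¹(6) = 4
σ(5) = 3 → σ⁻¹(3) = 5
σ(6) = 5 → σ⁻¹(5) = 6

σ⁻¹ = [3 2 5 1 6 4]


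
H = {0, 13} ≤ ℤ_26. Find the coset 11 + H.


11 + H = {11 + h (mod 26) : h ∈ H}
11+0=11, 11+13=24

11 + H = {11, 24}


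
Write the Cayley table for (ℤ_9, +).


Elements: {0, 1, 2, 3, 4, 5, 6, 7, 8}
Operation: addition mod 9
Entry (a, b) = (a + b) mod 9

Cayley table:
  | 0 | 1 | 2 | 3 | 4 | 5 | 6 | 7 | 8
0 | 0 | 1 | 2 | 3 | 4 | 5 | 6 | 7 | 8
1 | 1 | 2 | 3 | 4 | 5 | 6 | 7 | 8 | 0
2 | 2 | 3 | 4 | 5 | 6 | 7 | 8 | 0 | 1
3 | 3 | 4 | 5 | 6 | 7 | 8 | 0 | 1 | 2
4 | 4 | 5 | 6 | 7 | 8 | 0 | 1 | 2 | 3
5 | 5 | 6 | 7 | 8 | 0 | 1 | 2 | 3 | 4
6 | 6 | 7 | 8 | 0 | 1 | 2 | 3 | 4 | 5
7 | 7 | 8 | 0 | 1 | 2 | 3 | 4 | 5 | 6
8 | 8 | 0 | 1 | 2 | 3 | 4 | 5 | 6 | 7


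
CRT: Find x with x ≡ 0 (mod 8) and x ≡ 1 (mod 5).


m₁ = 8, m₂ = 5, gcd = 1, so CRT applies. M = m₁·m₂ = 40
Let M₁ = M/m₁ = 5, M₂ = M/m₂ = 8
Find y₁ ≡ M₁⁻¹ (mod m₁): 5⁻¹ ≡ 5 (mod 8)
Find y₂ ≡ M₂⁻¹ (mod m₂): 8⁻¹ ≡ 2 (mod 5)
x = a₁·M₁·y₁ + a₂·M₂·y₂ = 0·5·5 + 1·8·2 = 16
Reduce mod 40: x ≡ 16
Check: 16 mod 8 = 0 ✓, 16 mod 5 = 1 ✓

x ≡ 16 (mod 40)


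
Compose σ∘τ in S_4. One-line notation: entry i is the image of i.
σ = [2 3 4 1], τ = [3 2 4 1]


σ∘τ: apply τ first, then σ
1 →τ 3 →σ 4
2 →τ 2 →σ 3
3 →τ 4 →σ 1
4 →τ 1 →σ 2

σ∘τ = [4 3 1 2]


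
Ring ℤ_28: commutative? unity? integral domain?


ℤ_28 is a commutative ring with unity 1; 28 = 2×14 is composite, so 2·14 ≡ 0 gives zero divisors (not an integral domain)
Commutative: Yes
Integral domain: No
Has unity: Yes

ℤ_28: Commutative=Yes, Unity=Yes


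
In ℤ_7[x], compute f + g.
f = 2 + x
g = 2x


Add coefficients mod 7:
x^0: 2 + 0 = 2 (mod 7)
x^1: 1 + 2 = 3 (mod 7)
Result: 2 + 3x

f + g = 2 + 3x


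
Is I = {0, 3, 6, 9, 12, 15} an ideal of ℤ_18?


Check ideal conditions for I = {0, 3, 6, 9, 12, 15} in ℤ_18:
(1) I is an additive subgroup? Yes
(2) For r ∈ ℤ_18 and a ∈ I: r·a ∈ I? Yes

Yes, I is an ideal of ℤ_18


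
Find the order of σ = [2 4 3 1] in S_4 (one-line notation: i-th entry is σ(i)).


Cycle decomposition: (1 2 4)
Cycle lengths: 3
Order = lcm(3) = 3

ord(σ) = 3


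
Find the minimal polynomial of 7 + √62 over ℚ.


Let α = 7 + √62. Then α - 7 = √62, so (α - 7)² = 62, giving α² - 14α - 13 = 0. Degree 2 and α ∉ ℚ, so this is the minimal polynomial.

Minimal polynomial: x² - 14x - 13


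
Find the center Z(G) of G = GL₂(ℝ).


Z(G) = {g ∈ G | gx = xg for all x ∈ G}
Only scalar multiples of the identity commute with all invertible matrices

Z(GL₂(ℝ)) = {aI : a ∈ ℝ, a ≠ 0}


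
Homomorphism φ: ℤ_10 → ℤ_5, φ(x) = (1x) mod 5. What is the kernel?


Kernel = preimage of identity
ker(φ) = {x ∈ ℤ_10 : 1x ≡ 0 (mod 5)}. Since 5 | 10, φ is well-defined. The kernel is the cyclic subgroup ⟨5⟩ of ℤ_10 (order 2), i.e. {0, 5}

ker(φ) = {0, 5}


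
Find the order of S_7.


|S_n| = n! (number of permutations of n symbols)
|S_7| = 7! = 5040

|S_7| = 5040


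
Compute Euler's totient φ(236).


Factor n: 236 = 2^2 × 59
φ(n) = n · ∏(1 - 1/p) over distinct primes p | n
φ(236) = 236 · (1 - 1/2) · (1 - 1/59) = 116

φ(236) = 116


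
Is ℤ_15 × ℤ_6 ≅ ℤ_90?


Comparing ℤ_15 × ℤ_6 and ℤ_90:
gcd(15,6) = 3 ≠ 1. Max element order in ℤ_15×ℤ_6 is lcm(15,6) = 30 < 90, so it has no element of order 90

No, ℤ_15 × ℤ_6 ≇ ℤ_90


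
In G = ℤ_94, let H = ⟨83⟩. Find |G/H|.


|⟨83⟩| = n / gcd(83, 94) = 94 / 1 = 94
H is normal (ℤ_94 is abelian).
|G/H| = |G| / |H| = 94 / 94 = 1

|G/H| = 1


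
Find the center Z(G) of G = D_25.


Z(G) = {g ∈ G | gx = xg for all x ∈ G}
For odd n, Z(D_n) = {e}: no nontrivial rotation commutes with all reflections

Z(D_25) = {e}


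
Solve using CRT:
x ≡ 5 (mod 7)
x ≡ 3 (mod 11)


m₁ = 7, m₂ = 11, gcd = 1, so CRT applies. M = m₁·m₂ = 77
Let M₁ = M/m₁ = 11, M₂ = M/m₂ = 7
Find y₁ ≡ M₁⁻¹ (mod m₁): 11⁻¹ ≡ 2 (mod 7)
Find y₂ ≡ M₂⁻¹ (mod m₂): 7⁻¹ ≡ 8 (mod 11)
x = a₁·M₁·y₁ + a₂·M₂·y₂ = 5·11·2 + 3·7·8 = 278
Reduce mod 77: x ≡ 47
Check: 47 mod 7 = 5 ✓, 47 mod 11 = 3 ✓

x ≡ 47 (mod 77)


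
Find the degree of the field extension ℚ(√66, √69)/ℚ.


[ℚ(√66,√69):ℚ] = [ℚ(√66,√69):ℚ(√66)]·[ℚ(√66):ℚ] = 2·2 = 4

[ℚ(√66, √69)/ℚ] = 4


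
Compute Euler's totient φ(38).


Factor n: 38 = 2 × 19
φ(n) = n · ∏(1 - 1/p) over distinct primes p | n
φ(38) = 38 · (1 - 1/2) · (1 - 1/19) = 18

φ(38) = 18


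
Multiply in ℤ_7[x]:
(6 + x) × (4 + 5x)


Expand and collect like terms; reduce coefficients mod 7:
x^0: 6·4 = 24 ≡ 3 (mod 7)
x^1: 6·5 + 1·4 = 34 ≡ 6 (mod 7)
x^2: 1·5 = 5 ≡ 5 (mod 7)
Result: 3 + 6x + 5x^2

f · g = 3 + 6x + 5x^2


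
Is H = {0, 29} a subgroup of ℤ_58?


Subgroup test for H = {0, 29} in (ℤ_58, +):
(1) 0 ∈ H? Yes
(2) Closure: for all a,b ∈ H, (a+b) mod 58 ∈ H? Yes
(3) Inverses: for all a ∈ H, -a mod 58 ∈ H? Yes

Yes, H is a subgroup of ℤ_58


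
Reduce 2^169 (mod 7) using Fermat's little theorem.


Fermat's little theorem: if p is prime and gcd(a,p)=1, then a^(p-1) ≡ 1 (mod p)
p = 7 is prime, gcd(2,7) = 1
Reduce exponent: 169 mod 6 = 1
So 2^169 ≡ 2^1 (mod 7)
2^1 mod 7 = 2

2^169 ≡ 2 (mod 7)


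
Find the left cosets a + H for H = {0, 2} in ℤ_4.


H = {0, 2}, |H| = 2
Number of cosets = |G|/|H| = 4/2 = 2
0 + H = {0, 2}
1 + H = {1, 3}

Cosets: 0+H={0,2}; 1+H={1,3}


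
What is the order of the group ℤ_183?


ℤ_n has n elements.

|ℤ_183| = 183


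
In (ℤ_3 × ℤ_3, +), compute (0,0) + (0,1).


Operation: componentwise addition mod (3, 3)
(0,0) + (0,1) = ((a₁+b₁) mod 3, (a₂+b₂) mod 3) with a = (0,0), b = (0,1)

(0,0) + (0,1) = (0,1)


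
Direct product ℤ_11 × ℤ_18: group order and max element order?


|ℤ_11 × ℤ_18| = 11 × 18 = 198
Max element order = lcm(11,18) = 198
Cyclic? Yes (gcd=1)

|ℤ_11×ℤ_18| = 198, max element order = 198


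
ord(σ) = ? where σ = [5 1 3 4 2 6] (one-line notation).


Cycle decomposition: (1 5 2)
Cycle lengths: 3
Order = lcm(3) = 3

ord(σ) = 3


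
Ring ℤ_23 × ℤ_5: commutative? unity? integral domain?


Direct product ring; commutative with unity (1,1); but (1,0)·(0,1) = (0,0) gives zero divisors, so not an integral domain
Commutative: Yes
Integral domain: No
Has unity: Yes

ℤ_23 × ℤ_5: Commutative=Yes, Unity=Yes


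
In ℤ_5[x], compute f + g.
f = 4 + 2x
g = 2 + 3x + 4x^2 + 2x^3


Add coefficients mod 5:
x^0: 4 + 2 = 1 (mod 5)
x^1: 2 + 3 = 0 (mod 5)
x^2: 0 + 4 = 4 (mod 5)
x^3: 0 + 2 = 2 (mod 5)
Result: 1 + 4x^2 + 2x^3

f + g = 1 + 4x^2 + 2x^3


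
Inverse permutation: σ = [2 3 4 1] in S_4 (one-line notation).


To find σ⁻¹, swap domain and range:
σ(1) = 2 → σ⁻¹(2) = 1
σ(2) = 3 → σ⁻¹(3) = 2
σ(3) = 4 → σ⁻¹(4) = 3
σ(4) = 1 → σ⁻¹(1) = 4

σ⁻¹ = [4 1 2 3]


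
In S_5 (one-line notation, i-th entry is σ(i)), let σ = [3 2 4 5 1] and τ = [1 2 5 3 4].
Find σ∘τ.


σ∘τ: apply τ first, then σ
1 →τ 1 →σ 3
2 →τ 2 →σ 2
3 →τ 5 →σ 1
4 →τ 3 →σ 4
5 →τ 4 →σ 5

σ∘τ = [3 2 1 4 5]


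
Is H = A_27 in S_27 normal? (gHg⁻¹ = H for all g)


H = A_27 in S_27
A_27 has index 2 in S_27, and every subgroup of index 2 is normal

Yes, normal subgroup


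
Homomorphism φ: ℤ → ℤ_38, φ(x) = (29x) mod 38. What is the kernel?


Kernel = preimage of identity
ker(φ) = {x ∈ ℤ : 29x ≡ 0 (mod 38)}. gcd(29,38) = 1, so 29x ≡ 0 (mod 38) ⟺ x ≡ 0 (mod 38/1 = 38). Hence ker(φ) = 38ℤ

ker(φ) = 38ℤ


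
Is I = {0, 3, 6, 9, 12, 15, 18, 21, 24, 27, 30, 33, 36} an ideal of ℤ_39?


Check ideal conditions for I = {0, 3, 6, 9, 12, 15, 18, 21, 24, 27, 30, 33, 36} in ℤ_39:
(1) I is an additive subgroup? Yes
(2) For r ∈ ℤ_39 and a ∈ I: r·a ∈ I? Yes

Yes, I is an ideal of ℤ_39


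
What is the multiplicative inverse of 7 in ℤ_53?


Use the extended Euclidean algorithm to write 1 = 7·s + 53·t; then s mod 53 is the inverse.
Euclidean algorithm:
  7 = 0·53 + 7
  53 = 7·7 + 4
  7 = 1·4 + 3
  4 = 1·3 + 1
  3 = 3·1 + 0
gcd(7,53) = 1
Back-substitution gives: 7·(-15) + 53·(2) = 1
So 7⁻¹ ≡ -15 ≡ 38 (mod 53)
Check: 7 × 38 = 266 ≡ 1 (mod 53) ✓

7⁻¹ ≡ 38 (mod 53)


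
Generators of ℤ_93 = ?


g generates ℤ_n iff gcd(g,n) = 1
Prime factors of 93: 3, 31
Generators are g ∈ {1,...,92} not divisible by any of these primes.
Generators: {1, 2, 4, 5, 7, 8, 10, 11, 13, 14, 16, 17, 19, 20, 22, 23, 25, 26, 28, 29, 32, 34, 35, 37, 38, 40, 41, 43, 44, 46, 47, 49, 50, 52, 53, 55, 56, 58, 59, 61, 64, 65, 67, 68, 70, 71, 73, 74, 76, 77, 79, 80, 82, 83, 85, 86, 88, 89, 91, 92}
Number of generators = φ(93) = 60

Generators of ℤ_93 = {1, 2, 4, 5, 7, 8, 10, 11, 13, 14, 16, 17, 19, 20, 22, 23, 25, 26, 28, 29, 32, 34, 35, 37, 38, 40, 41, 43, 44, 46, 47, 49, 50, 52, 53, 55, 56, 58, 59, 61, 64, 65, 67, 68, 70, 71, 73, 74, 76, 77, 79, 80, 82, 83, 85, 86, 88, 89, 91, 92}


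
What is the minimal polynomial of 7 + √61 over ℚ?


Let α = 7 + √61. Then α - 7 = √61, so (α - 7)² = 61, giving α² - 14α - 12 = 0. Degree 2 and α ∉ ℚ, so this is the minimal polynomial.

Minimal polynomial: x² - 14x - 12


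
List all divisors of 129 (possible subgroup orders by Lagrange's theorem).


Lagrange's theorem: |H| divides |G|
|G| = 129
Divisors of 129: 1, 3, 43, 129

Possible subgroup orders: {1, 3, 43, 129}


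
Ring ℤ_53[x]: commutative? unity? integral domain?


ℤ_53 is a field (n prime), so ℤ_53[x] is a commutative integral domain with unity
Commutative: Yes
Integral domain: Yes
Has unity: Yes

ℤ_53[x]: Commutative=Yes, Unity=Yes


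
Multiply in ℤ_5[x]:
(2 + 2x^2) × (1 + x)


Expand and collect like terms; reduce coefficients mod 5:
x^0: 2·1 = 2 ≡ 2 (mod 5)
x^1: 2·1 + 0·1 = 2 ≡ 2 (mod 5)
x^2: 0·1 + 2·1 = 2 ≡ 2 (mod 5)
x^3: 2·1 = 2 ≡ 2 (mod 5)
Result: 2 + 2x + 2x^2 + 2x^3

f · g = 2 + 2x + 2x^2 + 2x^3


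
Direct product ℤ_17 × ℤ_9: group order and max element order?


|ℤ_17 × ℤ_9| = 17 × 9 = 153
Max element order = lcm(17,9) = 153
Cyclic? Yes (gcd=1)

|ℤ_17×ℤ_9| = 153, max element order = 153


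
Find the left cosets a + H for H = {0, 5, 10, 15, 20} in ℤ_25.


H = {0, 5, 10, 15, 20}, |H| = 5
Number of cosets = |G|/|H| = 25/5 = 5
0 + H = {0, 5, 10, 15, 20}
1 + H = {1, 6, 11, 16, 21}
2 + H = {2, 7, 12, 17, 22}
3 + H = {3, 8, 13, 18, 23}
4 + H = {4, 9, 14, 19, 24}

Cosets: 0+H={0,5,10,15,20}; 1+H={1,6,11,16,21}; 2+H={2,7,12,17,22}; 3+H={3,8,13,18,23}; 4+H={4,9,14,19,24}


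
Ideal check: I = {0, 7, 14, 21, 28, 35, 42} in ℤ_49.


Check ideal conditions for I = {0, 7, 14, 21, 28, 35, 42} in ℤ_49:
(1) I is an additive subgroup? Yes
(2) For r ∈ ℤ_49 and a ∈ I: r·a ∈ I? Yes

Yes, I is an ideal of ℤ_49


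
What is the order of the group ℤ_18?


ℤ_n has n elements.

|ℤ_18| = 18


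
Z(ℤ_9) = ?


Z(G) = {g ∈ G | gx = xg for all x ∈ G}
ℤ_9 is abelian, so Z(G) = G

Z(ℤ_9) = ℤ_9


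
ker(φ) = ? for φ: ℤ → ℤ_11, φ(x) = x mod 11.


Kernel = preimage of identity
ker(φ) = {x ∈ ℤ : x ≡ 0 (mod 11)} = 11ℤ = {0, ±11, ±22, ...}

ker(φ) = 11ℤ


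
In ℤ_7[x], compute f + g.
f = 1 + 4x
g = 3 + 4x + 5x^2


Add coefficients mod 7:
x^0: 1 + 3 = 4 (mod 7)
x^1: 4 + 4 = 1 (mod 7)
x^2: 0 + 5 = 5 (mod 7)
Result: 4 + x + 5x^2

f + g = 4 + x + 5x^2


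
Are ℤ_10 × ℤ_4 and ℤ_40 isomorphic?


Comparing ℤ_10 × ℤ_4 and ℤ_40:
gcd(10,4) = 2 ≠ 1. Max element order in ℤ_10×ℤ_4 is lcm(10,4) = 20 < 40, so it has no element of order 40

No, ℤ_10 × ℤ_4 ≇ ℤ_40


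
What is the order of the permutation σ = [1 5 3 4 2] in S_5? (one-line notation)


Cycle decomposition: (2 5)
Cycle lengths: 2
Order = lcm(2) = 2

ord(σ) = 2


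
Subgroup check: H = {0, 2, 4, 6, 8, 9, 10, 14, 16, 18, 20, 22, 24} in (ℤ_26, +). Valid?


Subgroup test for H = {0, 2, 4, 6, 8, 9, 10, 14, 16, 18, 20, 22, 24} in (ℤ_26, +):
(1) 0 ∈ H? Yes
(2) Closure: for all a,b ∈ H, (a+b) mod 26 ∈ H? No  [counterexample: 2 + 9 = 11 ∉ H]
(3) Inverses: for all a ∈ H, -a mod 26 ∈ H? No

No, H is not a subgroup of ℤ_26


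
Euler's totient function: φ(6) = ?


φ(n) = count of k ∈ {1,...,n} with gcd(k,n)=1
Coprimes to 6: {1, 5}
Count: 2

φ(6) = 2


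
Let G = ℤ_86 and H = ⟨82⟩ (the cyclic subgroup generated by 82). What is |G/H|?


|⟨82⟩| = n / gcd(82, 86) = 86 / 2 = 43
H is normal (ℤ_86 is abelian).
|G/H| = |G| / |H| = 86 / 43 = 2

|G/H| = 2


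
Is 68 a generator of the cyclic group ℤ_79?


g generates ℤ_n iff gcd(g, n) = 1
gcd(68, 79) = 1
Since gcd = 1, 68 is a generator.

Yes, 68 generates ℤ_79


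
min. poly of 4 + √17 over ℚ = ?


Let α = 4 + √17. Then α - 4 = √17, so (α - 4)² = 17, giving α² - 8α - 1 = 0. Degree 2 and α ∉ ℚ, so this is the minimal polynomial.

Minimal polynomial: x² - 8x - 1


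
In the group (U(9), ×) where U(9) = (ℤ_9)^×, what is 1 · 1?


Operation: multiplication mod 9
1 · 1 = (a × b) mod 9 with a = 1, b = 1

1 · 1 = 1


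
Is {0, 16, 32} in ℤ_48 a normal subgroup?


H = {0, 16, 32} in ℤ_48
ℤ_48 is abelian; every subgroup of an abelian group is normal

Yes, normal subgroup


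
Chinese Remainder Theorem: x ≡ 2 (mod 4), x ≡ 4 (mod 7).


m₁ = 4, m₂ = 7, gcd = 1, so CRT applies. M = m₁·m₂ = 28
Let M₁ = M/m₁ = 7, M₂ = M/m₂ = 4
Find y₁ ≡ M₁⁻¹ (mod m₁): 7⁻¹ ≡ 3 (mod 4)
Find y₂ ≡ M₂⁻¹ (mod m₂): 4⁻¹ ≡ 2 (mod 7)
x = a₁·M₁·y₁ + a₂·M₂·y₂ = 2·7·3 + 4·4·2 = 74
Reduce mod 28: x ≡ 18
Check: 18 mod 4 = 2 ✓, 18 mod 7 = 4 ✓

x ≡ 18 (mod 28)


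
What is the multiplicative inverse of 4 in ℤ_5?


Use the extended Euclidean algorithm to write 1 = 4·s + 5·t; then s mod 5 is the inverse.
Euclidean algorithm:
  4 = 0·5 + 4
  5 = 1·4 + 1
  4 = 4·1 + 0
gcd(4,5) = 1
Back-substitution gives: 4·(-1) + 5·(1) = 1
So 4⁻¹ ≡ -1 ≡ 4 (mod 5)
Check: 4 × 4 = 16 ≡ 1 (mod 5) ✓

4⁻¹ ≡ 4 (mod 5)


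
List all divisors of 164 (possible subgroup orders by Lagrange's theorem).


Lagrange's theorem: |H| divides |G|
|G| = 164
Divisors of 164: 1, 2, 4, 41, 82, 164

Possible subgroup orders: {1, 2, 4, 41, 82, 164}


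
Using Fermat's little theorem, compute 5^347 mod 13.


Fermat's little theorem: if p is prime and gcd(a,p)=1, then a^(p-1) ≡ 1 (mod p)
p = 13 is prime, gcd(5,13) = 1
Reduce exponent: 347 mod 12 = 11
So 5^347 ≡ 5^11 (mod 13)
5^11 mod 13 = 8

5^347 ≡ 8 (mod 13)


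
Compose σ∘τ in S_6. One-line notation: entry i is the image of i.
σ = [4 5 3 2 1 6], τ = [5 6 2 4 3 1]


σ∘τ: apply τ first, then σ
1 →τ 5 →σ 1
2 →τ 6 →σ 6
3 →τ 2 →σ 5
4 →τ 4 →σ 2
5 →τ 3 →σ 3
6 →τ 1 →σ 4

σ∘τ = [1 6 5 2 3 4]


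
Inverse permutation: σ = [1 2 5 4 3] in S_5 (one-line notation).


To find σ⁻¹, swap domain and range:
σ(1) = 1 → σ⁻¹(1) = 1
σ(2) = 2 → σ⁻¹(2) = 2
σ(3) = 5 → σ⁻¹(5) = 3
σ(4) = 4 → σ⁻¹(4) = 4
σ(5) = 3 → σ⁻¹(3) = 5

σ⁻¹ = [1 2 5 4 3]


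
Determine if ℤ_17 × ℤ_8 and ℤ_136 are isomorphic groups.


Comparing ℤ_17 × ℤ_8 and ℤ_136:
gcd(17,8) = 1, so ℤ_17 × ℤ_8 ≅ ℤ_136 (CRT)

Yes, ℤ_17 × ℤ_8 ≅ ℤ_136


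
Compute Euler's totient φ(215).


Factor n: 215 = 5 × 43
φ(n) = n · ∏(1 - 1/p) over distinct primes p | n
φ(215) = 215 · (1 - 1/5) · (1 - 1/43) = 168

φ(215) = 168


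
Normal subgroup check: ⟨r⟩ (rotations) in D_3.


H = ⟨r⟩ (rotations) in D_3
The rotation subgroup ⟨r⟩ has index 2 in D_3, so it is normal

Yes, normal subgroup


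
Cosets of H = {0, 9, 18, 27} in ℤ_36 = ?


H = {0, 9, 18, 27}, |H| = 4
Number of cosets = |G|/|H| = 36/4 = 9
0 + H = {0, 9, 18, 27}
1 + H = {1, 10, 19, 28}
2 + H = {2, 11, 20, 29}
3 + H = {3, 12, 21, 30}
4 + H = {4, 13, 22, 31}
5 + H = {5, 14, 23, 32}
6 + H = {6, 15, 24, 33}
7 + H = {7, 16, 25, 34}
8 + H = {8, 17, 26, 35}

Cosets: 0+H={0,9,18,27}; 1+H={1,10,19,28}; 2+H={2,11,20,29}; 3+H={3,12,21,30}; 4+H={4,13,22,31}; 5+H={5,14,23,32}; 6+H={6,15,24,33}; 7+H={7,16,25,34}; 8+H={8,17,26,35}


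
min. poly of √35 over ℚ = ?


√35 satisfies x² - 35 = 0, irreducible over ℚ since 35 is squarefree

Minimal polynomial: x² - 35


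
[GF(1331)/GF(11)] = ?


GF(1331) = GF(11^3), so the extension degree is 3

[GF(1331)/GF(11)] = 3


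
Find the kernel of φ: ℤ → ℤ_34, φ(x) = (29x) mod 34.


Kernel = preimage of identity
ker(φ) = {x ∈ ℤ : 29x ≡ 0 (mod 34)}. gcd(29,34) = 1, so 29x ≡ 0 (mod 34) ⟺ x ≡ 0 (mod 34/1 = 34). Hence ker(φ) = 34ℤ

ker(φ) = 34ℤ


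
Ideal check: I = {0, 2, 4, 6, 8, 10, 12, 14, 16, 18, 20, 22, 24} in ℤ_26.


Check ideal conditions for I = {0, 2, 4, 6, 8, 10, 12, 14, 16, 18, 20, 22, 24} in ℤ_26:
(1) I is an additive subgroup? Yes
(2) For r ∈ ℤ_26 and a ∈ I: r·a ∈ I? Yes

Yes, I is an ideal of ℤ_26


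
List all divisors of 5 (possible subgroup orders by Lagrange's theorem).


Lagrange's theorem: |H| divides |G|
|G| = 5
Divisors of 5: 1, 5

Possible subgroup orders: {1, 5}


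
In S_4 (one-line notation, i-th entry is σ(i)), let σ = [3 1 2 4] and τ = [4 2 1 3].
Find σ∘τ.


σ∘τ: apply τ first, then σ
1 →τ 4 →σ 4
2 →τ 2 →σ 1
3 →τ 1 →σ 3
4 →τ 3 →σ 2

σ∘τ = [4 1 3 2]


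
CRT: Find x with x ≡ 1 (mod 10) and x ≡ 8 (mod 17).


m₁ = 10, m₂ = 17, gcd = 1, so CRT applies. M = m₁·m₂ = 170
Let M₁ = M/m₁ = 17, M₂ = M/m₂ = 10
Find y₁ ≡ M₁⁻¹ (mod m₁): 17⁻¹ ≡ 3 (mod 10)
Find y₂ ≡ M₂⁻¹ (mod m₂): 10⁻¹ ≡ 12 (mod 17)
x = a₁·M₁·y₁ + a₂·M₂·y₂ = 1·17·3 + 8·10·12 = 1011
Reduce mod 170: x ≡ 161
Check: 161 mod 10 = 1 ✓, 161 mod 17 = 8 ✓

x ≡ 161 (mod 170)


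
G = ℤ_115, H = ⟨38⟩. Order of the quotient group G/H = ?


|⟨38⟩| = n / gcd(38, 115) = 115 / 1 = 115
H is normal (ℤ_115 is abelian).
|G/H| = |G| / |H| = 115 / 115 = 1

|G/H| = 1


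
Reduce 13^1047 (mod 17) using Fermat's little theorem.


Fermat's little theorem: if p is prime and gcd(a,p)=1, then a^(p-1) ≡ 1 (mod p)
p = 17 is prime, gcd(13,17) = 1
Reduce exponent: 1047 mod 16 = 7
So 13^1047 ≡ 13^7 (mod 17)
13^7 mod 17 = 4

13^1047 ≡ 4 (mod 17)


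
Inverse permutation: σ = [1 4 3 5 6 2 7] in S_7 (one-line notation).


To find σ⁻¹, swap domain and range:
σ(1) = 1 → σ⁻¹(1) = 1
σ(2) = 4 → σ⁻¹(4) = 2
σ(3) = 3 → σ⁻¹(3) = 3
σ(4) = 5 → σ⁻¹(5) = 4
σ(5) = 6 → σ⁻¹(6) = 5
σ(6) = 2 → σ⁻¹(2) = 6
σ(7) = 7 → σ⁻¹(7) = 7

σ⁻¹ = [1 6 3 2 4 5 7]


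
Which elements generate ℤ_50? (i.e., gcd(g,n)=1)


g generates ℤ_n iff gcd(g,n) = 1
Prime factors of 50: 2, 5
Generators are g ∈ {1,...,49} not divisible by any of these primes.
Generators: {1, 3, 7, 9, 11, 13, 17, 19, 21, 23, 27, 29, 31, 33, 37, 39, 41, 43, 47, 49}
Number of generators = φ(50) = 20

Generators of ℤ_50 = {1, 3, 7, 9, 11, 13, 17, 19, 21, 23, 27, 29, 31, 33, 37, 39, 41, 43, 47, 49}


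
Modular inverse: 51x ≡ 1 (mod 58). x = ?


Use the extended Euclidean algorithm to write 1 = 51·s + 58·t; then s mod 58 is the inverse.
Euclidean algorithm:
  51 = 0·58 + 51
  58 = 1·51 + 7
  51 = 7·7 + 2
  7 = 3·2 + 1
  2 = 2·1 + 0
gcd(51,58) = 1
Back-substitution gives: 51·(-25) + 58·(22) = 1
So 51⁻¹ ≡ -25 ≡ 33 (mod 58)
Check: 51 × 33 = 1683 ≡ 1 (mod 58) ✓

51⁻¹ ≡ 33 (mod 58)
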